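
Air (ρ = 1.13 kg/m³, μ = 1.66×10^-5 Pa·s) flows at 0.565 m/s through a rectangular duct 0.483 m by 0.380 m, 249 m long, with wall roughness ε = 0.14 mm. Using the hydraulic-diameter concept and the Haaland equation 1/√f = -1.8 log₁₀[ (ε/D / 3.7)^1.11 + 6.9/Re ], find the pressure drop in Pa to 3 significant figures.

Hydraulic diameter D_h = 4A/P = 4·(0.483·0.38)/(2·(0.483+0.38)) = 0.7342/1.726 = 0.4254 m.
Re = ρVD_h/μ = 1.13·0.565·0.4254/1.66e-05 = 1.636e+04.
ε/D_h = 0.00014/0.4254 = 0.000329; Haaland gives 1/√f = -1.8 log₁₀[3.19e-05+0.000422] = 6.018, so f = 0.02761.
ΔP = f(L/D_h)(ρV²/2) = 0.02761·249/0.4254·0.1804 = 2.915 Pa.

ΔP ≈ 2.92 Pa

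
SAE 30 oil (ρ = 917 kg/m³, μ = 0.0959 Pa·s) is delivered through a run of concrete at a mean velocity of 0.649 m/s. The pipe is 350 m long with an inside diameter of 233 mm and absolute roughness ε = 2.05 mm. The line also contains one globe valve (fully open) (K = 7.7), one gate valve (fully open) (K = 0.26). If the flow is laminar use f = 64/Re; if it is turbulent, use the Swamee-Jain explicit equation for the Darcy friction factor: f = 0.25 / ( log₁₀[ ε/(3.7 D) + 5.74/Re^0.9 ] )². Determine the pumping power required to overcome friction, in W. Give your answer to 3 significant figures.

Reynolds number Re = ρVD/μ = 917 · 0.649 · 0.233 / 0.0959 = 1446.
Re < 2300 → laminar flow, so f = 64/Re = 64/1446 = 0.04426 (the turbulent correlation is not needed).
Total minor-loss coefficient ΣK = 1·7.7 + 1·0.26 = 7.96.
ΔP = [f·L/D + ΣK]·(ρV²/2) = [0.04426·350/0.233 + 7.96]·(917·0.649²/2) = [66.49 + 7.96]·193.1 = 1.438e+04 Pa.
Q = V·A = 0.649·0.04264 = 0.02767 m³/s.
Pumping power P = QΔP = 0.02767·1.438e+04 = 397.9 W = 398 W.

P ≈ 398 W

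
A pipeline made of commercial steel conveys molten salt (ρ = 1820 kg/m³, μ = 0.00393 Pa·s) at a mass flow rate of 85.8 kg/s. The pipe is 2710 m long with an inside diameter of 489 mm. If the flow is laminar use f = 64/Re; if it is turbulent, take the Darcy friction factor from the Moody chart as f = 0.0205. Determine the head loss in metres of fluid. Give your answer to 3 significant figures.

h_f ≈ 0.365 m

A = πD²/4 = π(0.489)²/4 = 0.1878 m²; mean velocity V = ṁ/(ρA) = 85.8/(1820 · 0.1878) = 0.251 m/s.
Reynolds number Re = ρVD/μ = 1820 · 0.251 · 0.489 / 0.00393 = 5.685e+04.
Re > 4000 → turbulent; use the Moody-chart value f = 0.0205.
Darcy-Weisbach: ΔP = f(L/D)(ρV²/2) = 0.0205·(2710/0.489)·(1820·0.251²/2) = 0.0205·5542·57.34 = 6514 Pa.
Head loss h_f = ΔP/(ρg) = 6514/(1820·9.81) = 0.365 m.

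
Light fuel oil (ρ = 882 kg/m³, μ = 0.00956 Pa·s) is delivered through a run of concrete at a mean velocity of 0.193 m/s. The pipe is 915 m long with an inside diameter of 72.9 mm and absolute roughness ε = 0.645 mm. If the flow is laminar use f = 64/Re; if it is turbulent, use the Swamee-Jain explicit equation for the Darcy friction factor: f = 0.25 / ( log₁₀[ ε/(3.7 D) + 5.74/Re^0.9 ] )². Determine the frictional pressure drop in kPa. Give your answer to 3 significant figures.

Reynolds number Re = ρVD/μ = 882 · 0.193 · 0.0729 / 0.00956 = 1298.
Re < 2300 → laminar flow, so f = 64/Re = 64/1298 = 0.0493 (the turbulent correlation is not needed).
Darcy-Weisbach: ΔP = f(L/D)(ρV²/2) = 0.0493·(915/0.0729)·(882·0.193²/2) = 0.0493·1.255e+04·16.43 = 1.017e+04 Pa.
ΔP = 1.017e+04 Pa = 10.2 kPa.

ΔP ≈ 10.2 kPa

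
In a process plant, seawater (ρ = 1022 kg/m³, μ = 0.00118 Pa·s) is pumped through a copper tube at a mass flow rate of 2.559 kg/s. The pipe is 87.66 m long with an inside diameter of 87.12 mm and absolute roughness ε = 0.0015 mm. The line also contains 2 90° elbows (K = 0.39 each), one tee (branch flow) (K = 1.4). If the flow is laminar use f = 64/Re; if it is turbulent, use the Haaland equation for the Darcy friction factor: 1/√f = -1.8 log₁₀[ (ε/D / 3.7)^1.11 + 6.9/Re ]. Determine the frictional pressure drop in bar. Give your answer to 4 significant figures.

A = πD²/4 = π(0.08712)²/4 = 0.005961 m²; mean velocity V = ṁ/(ρA) = 2.559/(1022 · 0.005961) = 0.42 m/s.
Reynolds number Re = ρVD/μ = 1022 · 0.42 · 0.08712 / 0.00118 = 3.169e+04.
Re > 4000 → turbulent. Relative roughness ε/D = 1.5e-06/0.08712 = 1.72e-05. Haaland: 1/√f = -1.8 log₁₀[(1.72e-05/3.7)^1.11 + 6.9/3.169e+04] = -1.8 log₁₀[1.21e-06 + 0.000218] = 6.588, so f = 0.02304.
Total minor-loss coefficient ΣK = 2·0.39 + 1·1.4 = 2.18.
ΔP = [f·L/D + ΣK]·(ρV²/2) = [0.02304·87.66/0.08712 + 2.18]·(1022·0.42²/2) = [23.19 + 2.18]·90.16 = 2287 Pa.
ΔP = 2287 Pa = 0.02287 bar.

ΔP ≈ 0.02287 bar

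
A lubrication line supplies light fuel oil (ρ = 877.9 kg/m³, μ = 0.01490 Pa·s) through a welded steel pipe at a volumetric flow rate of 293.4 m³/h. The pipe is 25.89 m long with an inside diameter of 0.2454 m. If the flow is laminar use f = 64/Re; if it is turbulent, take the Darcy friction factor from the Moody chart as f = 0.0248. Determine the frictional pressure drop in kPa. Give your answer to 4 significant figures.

Q = 293.4 m³/h = 293.4/3600 = 0.0815 m³/s.
Cross-sectional area A = πD²/4 = π(0.2454)²/4 = 0.0473 m²; mean velocity V = Q/A = 0.0815/0.0473 = 1.723 m/s.
Reynolds number Re = ρVD/μ = 877.9 · 1.723 · 0.2454 / 0.0149 = 2.491e+04.
Re > 4000 → turbulent; use the Moody-chart value f = 0.0248.
Darcy-Weisbach: ΔP = f(L/D)(ρV²/2) = 0.0248·(25.89/0.2454)·(877.9·1.723²/2) = 0.0248·105.5·1303 = 3410 Pa.
ΔP = 3410 Pa = 3.410 kPa.

ΔP ≈ 3.410 kPa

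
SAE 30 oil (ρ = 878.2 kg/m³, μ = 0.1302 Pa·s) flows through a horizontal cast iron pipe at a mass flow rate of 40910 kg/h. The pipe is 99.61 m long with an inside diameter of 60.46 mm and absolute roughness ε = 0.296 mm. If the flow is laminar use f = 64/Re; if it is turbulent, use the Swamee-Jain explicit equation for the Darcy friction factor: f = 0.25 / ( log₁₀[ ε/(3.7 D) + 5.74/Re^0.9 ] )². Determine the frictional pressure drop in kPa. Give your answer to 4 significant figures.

ΔP ≈ 511.7 kPa

ṁ = 40910 kg/h = 40910/3600 = 11.36 kg/s.
A = πD²/4 = π(0.06046)²/4 = 0.002871 m²; mean velocity V = ṁ/(ρA) = 11.36/(878.2 · 0.002871) = 4.507 m/s.
Reynolds number Re = ρVD/μ = 878.2 · 4.507 · 0.06046 / 0.13 = 1838.
Re < 2300 → laminar flow, so f = 64/Re = 64/1838 = 0.03482 (the turbulent correlation is not needed).
Darcy-Weisbach: ΔP = f(L/D)(ρV²/2) = 0.03482·(99.61/0.06046)·(878.2·4.507²/2) = 0.03482·1648·8920 = 5.117e+05 Pa.
ΔP = 5.117e+05 Pa = 511.7 kPa.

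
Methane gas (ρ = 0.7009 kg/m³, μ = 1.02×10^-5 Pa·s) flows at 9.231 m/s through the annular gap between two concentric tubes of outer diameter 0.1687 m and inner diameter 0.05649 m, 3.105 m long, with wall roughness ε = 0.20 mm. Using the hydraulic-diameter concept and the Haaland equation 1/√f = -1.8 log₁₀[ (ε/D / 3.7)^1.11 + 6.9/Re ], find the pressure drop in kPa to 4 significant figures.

Hydraulic diameter D_h = 4A/P = D_o - D_i = 0.1687 - 0.05649 = 0.1122 m.
Re = ρVD_h/μ = 0.7009·9.231·0.1122/1.02e-05 = 7.118e+04.
ε/D_h = 0.0002/0.1122 = 0.00178; Haaland gives 1/√f = -1.8 log₁₀[0.000208+9.69e-05] = 6.329, so f = 0.02497.
ΔP = f(L/D_h)(ρV²/2) = 0.02497·3.105/0.1122·29.86 = 20.63 Pa.
ΔP = 0.02063 kPa.

ΔP ≈ 0.02063 kPa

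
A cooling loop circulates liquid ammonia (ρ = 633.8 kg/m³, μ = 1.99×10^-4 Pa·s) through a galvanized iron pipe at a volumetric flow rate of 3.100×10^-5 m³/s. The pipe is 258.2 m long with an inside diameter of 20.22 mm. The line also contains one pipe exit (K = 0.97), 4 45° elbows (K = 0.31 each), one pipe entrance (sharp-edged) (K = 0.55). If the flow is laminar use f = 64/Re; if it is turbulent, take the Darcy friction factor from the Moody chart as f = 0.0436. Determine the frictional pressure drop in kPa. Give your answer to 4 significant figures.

ΔP ≈ 1.653 kPa

Cross-sectional area A = πD²/4 = π(0.02022)²/4 = 0.0003211 m²; mean velocity V = Q/A = 3.1e-05/0.0003211 = 0.09654 m/s.
Reynolds number Re = ρVD/μ = 633.8 · 0.09654 · 0.02022 / 0.000199 = 6217.
Re > 4000 → turbulent; use the Moody-chart value f = 0.0436.
Total minor-loss coefficient ΣK = 1·0.97 + 4·0.31 + 1·0.55 = 2.76.
ΔP = [f·L/D + ΣK]·(ρV²/2) = [0.0436·258.2/0.02022 + 2.76]·(633.8·0.09654²/2) = [556.8 + 2.76]·2.954 = 1653 Pa.
ΔP = 1653 Pa = 1.653 kPa.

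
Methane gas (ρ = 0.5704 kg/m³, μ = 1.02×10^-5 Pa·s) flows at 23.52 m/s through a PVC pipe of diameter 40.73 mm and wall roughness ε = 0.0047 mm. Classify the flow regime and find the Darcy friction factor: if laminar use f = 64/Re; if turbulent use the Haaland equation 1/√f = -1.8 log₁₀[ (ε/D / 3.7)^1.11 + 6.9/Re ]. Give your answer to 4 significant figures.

f ≈ 0.02074

Re = ρVD/μ = 0.5704·23.52·0.04073/1.02e-05 = 5.357e+04.
Re > 4000 → turbulent. ε/D = 4.7e-06/0.04073 = 0.000115; Haaland: 1/√f = -1.8 log₁₀[9.96e-06 + 0.000129] = 6.944, so f = 0.02074.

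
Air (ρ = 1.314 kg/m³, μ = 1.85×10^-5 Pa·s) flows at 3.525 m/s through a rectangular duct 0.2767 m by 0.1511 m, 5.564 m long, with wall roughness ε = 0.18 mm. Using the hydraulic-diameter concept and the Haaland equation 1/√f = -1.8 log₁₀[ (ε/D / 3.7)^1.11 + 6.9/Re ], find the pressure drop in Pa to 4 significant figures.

ΔP ≈ 5.479 Pa

Hydraulic diameter D_h = 4A/P = 4·(0.2767·0.1511)/(2·(0.2767+0.1511)) = 0.1672/0.8556 = 0.1955 m.
Re = ρVD_h/μ = 1.314·3.525·0.1955/1.85e-05 = 4.894e+04.
ε/D_h = 0.00018/0.1955 = 0.000921; Haaland gives 1/√f = -1.8 log₁₀[9.99e-05+0.000141] = 6.513, so f = 0.02358.
ΔP = f(L/D_h)(ρV²/2) = 0.02358·5.564/0.1955·8.164 = 5.479 Pa.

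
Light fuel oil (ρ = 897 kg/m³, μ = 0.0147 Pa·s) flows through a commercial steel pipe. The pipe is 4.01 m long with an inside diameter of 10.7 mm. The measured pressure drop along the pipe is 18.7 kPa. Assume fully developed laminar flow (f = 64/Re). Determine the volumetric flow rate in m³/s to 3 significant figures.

For laminar flow, f = 64/Re with Re = ρVD/μ, so Darcy-Weisbach reduces to ΔP = 32μLV/D². Solving for V: V = ΔP·D²/(32μL) = 1.87e+04·(0.0107)²/(32·0.0147·4.01) = 1.135 m/s.
Check: Re = ρVD/μ = 897·1.135·0.0107/0.0147 = 741.1 < 2300, so the laminar assumption holds.
Q = V·A = 1.135·(π/4·0.0107²) = 0.0001021 m³/s = 1.02×10^-4 m³/s.

Q ≈ 1.02×10^-4 m³/s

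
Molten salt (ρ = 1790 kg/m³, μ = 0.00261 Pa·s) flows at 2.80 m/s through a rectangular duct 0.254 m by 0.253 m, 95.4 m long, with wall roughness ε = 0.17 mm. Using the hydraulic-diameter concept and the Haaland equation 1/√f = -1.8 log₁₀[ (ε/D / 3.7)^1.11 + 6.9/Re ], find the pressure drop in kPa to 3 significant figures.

ΔP ≈ 49.1 kPa

Hydraulic diameter D_h = 4A/P = 4·(0.254·0.253)/(2·(0.254+0.253)) = 0.257/1.014 = 0.2535 m.
Re = ρVD_h/μ = 1790·2.8·0.2535/0.00261 = 4.868e+05.
ε/D_h = 0.00017/0.2535 = 0.000671; Haaland gives 1/√f = -1.8 log₁₀[7.03e-05+1.42e-05] = 7.332, so f = 0.0186.
ΔP = f(L/D_h)(ρV²/2) = 0.0186·95.4/0.2535·7017 = 4.912e+04 Pa.
ΔP = 49.1 kPa.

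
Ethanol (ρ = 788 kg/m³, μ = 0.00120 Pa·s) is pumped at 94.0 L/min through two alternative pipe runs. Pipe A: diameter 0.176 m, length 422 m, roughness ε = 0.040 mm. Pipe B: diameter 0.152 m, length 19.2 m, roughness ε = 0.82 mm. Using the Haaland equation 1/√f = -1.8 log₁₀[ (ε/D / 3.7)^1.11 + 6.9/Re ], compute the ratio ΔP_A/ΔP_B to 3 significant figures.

ΔP_A/ΔP_B ≈ 9.19

Pipe A: V = Q/A = 0.001567/0.02433 = 0.0644 m/s; Re = 7443; ε/D = 0.000227; Haaland → f = 0.03377; ΔP_A = f(L/D)(ρV²/2) = 132.3 Pa.
Pipe B: V = Q/A = 0.001567/0.01815 = 0.08634 m/s; Re = 8618; ε/D = 0.00539; Haaland → f = 0.0388; ΔP_B = f(L/D)(ρV²/2) = 14.39 Pa.
ΔP_A/ΔP_B = 132.3/14.39 = 9.19.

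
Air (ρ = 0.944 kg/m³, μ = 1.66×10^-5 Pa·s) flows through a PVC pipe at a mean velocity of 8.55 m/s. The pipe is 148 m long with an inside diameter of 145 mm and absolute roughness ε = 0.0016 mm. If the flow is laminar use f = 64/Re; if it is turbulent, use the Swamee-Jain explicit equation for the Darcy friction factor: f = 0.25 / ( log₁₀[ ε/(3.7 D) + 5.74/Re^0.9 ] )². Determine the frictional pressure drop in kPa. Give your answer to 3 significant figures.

Reynolds number Re = ρVD/μ = 0.944 · 8.55 · 0.145 / 1.66e-05 = 7.05e+04.
Re > 4000 → turbulent. Relative roughness ε/D = 1.6e-06/0.145 = 1.1e-05. Swamee-Jain: f = 0.25/(log₁₀[1.1e-05/3.7 + 5.74/7.05e+04^0.9])² = 0.25/(log₁₀[2.98e-06 + 0.000249])² = 0.25/(-3.599)² = 0.0193.
Darcy-Weisbach: ΔP = f(L/D)(ρV²/2) = 0.0193·(148/0.145)·(0.944·8.55²/2) = 0.0193·1021·34.5 = 679.6 Pa.
ΔP = 679.6 Pa = 0.680 kPa.

ΔP ≈ 0.680 kPa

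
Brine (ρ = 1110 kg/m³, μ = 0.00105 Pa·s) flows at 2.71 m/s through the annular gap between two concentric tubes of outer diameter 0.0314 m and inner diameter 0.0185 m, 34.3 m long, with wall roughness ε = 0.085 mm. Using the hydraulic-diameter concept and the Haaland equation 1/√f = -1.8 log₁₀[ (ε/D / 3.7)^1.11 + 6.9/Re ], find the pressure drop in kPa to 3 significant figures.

Hydraulic diameter D_h = 4A/P = D_o - D_i = 0.0314 - 0.0185 = 0.0129 m.
Re = ρVD_h/μ = 1110·2.71·0.0129/0.00105 = 3.696e+04.
ε/D_h = 8.5e-05/0.0129 = 0.00659; Haaland gives 1/√f = -1.8 log₁₀[0.000888+0.000187] = 5.344, so f = 0.03502.
ΔP = f(L/D_h)(ρV²/2) = 0.03502·34.3/0.0129·4076 = 3.795e+05 Pa.
ΔP = 379 kPa.

ΔP ≈ 379 kPa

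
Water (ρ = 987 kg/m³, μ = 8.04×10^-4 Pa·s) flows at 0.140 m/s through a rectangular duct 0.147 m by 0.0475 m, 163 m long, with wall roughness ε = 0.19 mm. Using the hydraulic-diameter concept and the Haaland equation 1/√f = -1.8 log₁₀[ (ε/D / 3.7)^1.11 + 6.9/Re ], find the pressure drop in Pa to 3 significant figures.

ΔP ≈ 726 Pa

Hydraulic diameter D_h = 4A/P = 4·(0.147·0.0475)/(2·(0.147+0.0475)) = 0.02793/0.389 = 0.0718 m.
Re = ρVD_h/μ = 987·0.14·0.0718/0.000804 = 1.234e+04.
ε/D_h = 0.00019/0.0718 = 0.00265; Haaland gives 1/√f = -1.8 log₁₀[0.000322+0.000559] = 5.499, so f = 0.03308.
ΔP = f(L/D_h)(ρV²/2) = 0.03308·163/0.0718·9.673 = 726.3 Pa.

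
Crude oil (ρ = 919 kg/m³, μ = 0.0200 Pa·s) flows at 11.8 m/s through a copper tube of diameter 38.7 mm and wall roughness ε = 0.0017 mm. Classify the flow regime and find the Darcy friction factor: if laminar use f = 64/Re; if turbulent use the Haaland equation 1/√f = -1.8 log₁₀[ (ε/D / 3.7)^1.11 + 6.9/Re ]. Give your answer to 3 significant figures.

f ≈ 0.0255

Re = ρVD/μ = 919·11.8·0.0387/0.02 = 2.098e+04.
Re > 4000 → turbulent. ε/D = 1.7e-06/0.0387 = 4.39e-05; Haaland: 1/√f = -1.8 log₁₀[3.41e-06 + 0.000329] = 6.261, so f = 0.02551.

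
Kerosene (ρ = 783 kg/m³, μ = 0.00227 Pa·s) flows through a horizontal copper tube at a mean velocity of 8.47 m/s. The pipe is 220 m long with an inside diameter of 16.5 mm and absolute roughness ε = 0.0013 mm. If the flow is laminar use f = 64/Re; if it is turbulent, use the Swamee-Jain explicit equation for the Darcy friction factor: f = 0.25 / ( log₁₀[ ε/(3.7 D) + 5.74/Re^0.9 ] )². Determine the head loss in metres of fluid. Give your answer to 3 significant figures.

Reynolds number Re = ρVD/μ = 783 · 8.47 · 0.0165 / 0.00227 = 4.821e+04.
Re > 4000 → turbulent. Relative roughness ε/D = 1.3e-06/0.0165 = 7.88e-05. Swamee-Jain: f = 0.25/(log₁₀[7.88e-05/3.7 + 5.74/4.821e+04^0.9])² = 0.25/(log₁₀[2.13e-05 + 0.00035])² = 0.25/(-3.43)² = 0.02125.
Darcy-Weisbach: ΔP = f(L/D)(ρV²/2) = 0.02125·(220/0.0165)·(783·8.47²/2) = 0.02125·1.333e+04·2.809e+04 = 7.957e+06 Pa.
Head loss h_f = ΔP/(ρg) = 7.957e+06/(783·9.81) = 1040 m.

h_f ≈ 1040 m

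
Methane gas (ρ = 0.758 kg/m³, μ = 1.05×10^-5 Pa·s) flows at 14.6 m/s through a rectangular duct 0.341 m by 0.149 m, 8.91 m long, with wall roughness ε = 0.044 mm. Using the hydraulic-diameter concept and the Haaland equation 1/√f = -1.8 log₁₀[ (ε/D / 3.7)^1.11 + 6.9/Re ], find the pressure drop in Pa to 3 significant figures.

ΔP ≈ 58.2 Pa

Hydraulic diameter D_h = 4A/P = 4·(0.341·0.149)/(2·(0.341+0.149)) = 0.2032/0.98 = 0.2074 m.
Re = ρVD_h/μ = 0.758·14.6·0.2074/1.05e-05 = 2.186e+05.
ε/D_h = 4.4e-05/0.2074 = 0.000212; Haaland gives 1/√f = -1.8 log₁₀[1.96e-05+3.16e-05] = 7.724, so f = 0.01676.
ΔP = f(L/D_h)(ρV²/2) = 0.01676·8.91/0.2074·80.79 = 58.18 Pa.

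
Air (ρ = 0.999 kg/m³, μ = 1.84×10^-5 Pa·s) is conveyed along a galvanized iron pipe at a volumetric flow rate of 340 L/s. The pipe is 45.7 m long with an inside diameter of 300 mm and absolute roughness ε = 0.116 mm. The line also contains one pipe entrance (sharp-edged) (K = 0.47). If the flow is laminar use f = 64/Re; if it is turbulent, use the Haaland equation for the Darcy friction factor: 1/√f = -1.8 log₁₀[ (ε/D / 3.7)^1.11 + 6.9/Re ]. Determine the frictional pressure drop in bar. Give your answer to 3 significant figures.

Q = 340 L/s = 340/1000 = 0.34 m³/s.
Cross-sectional area A = πD²/4 = π(0.3)²/4 = 0.07069 m²; mean velocity V = Q/A = 0.34/0.07069 = 4.81 m/s.
Reynolds number Re = ρVD/μ = 0.999 · 4.81 · 0.3 / 1.84e-05 = 7.835e+04.
Re > 4000 → turbulent. Relative roughness ε/D = 0.000116/0.3 = 0.000387. Haaland: 1/√f = -1.8 log₁₀[(0.000387/3.7)^1.11 + 6.9/7.835e+04] = -1.8 log₁₀[3.81e-05 + 8.81e-05] = 7.018, so f = 0.0203.
Total minor-loss coefficient ΣK = 1·0.47 = 0.47.
ΔP = [f·L/D + ΣK]·(ρV²/2) = [0.0203·45.7/0.3 + 0.47]·(0.999·4.81²/2) = [3.093 + 0.47]·11.56 = 41.17 Pa.
ΔP = 41.17 Pa = 4.12×10^-4 bar.

ΔP ≈ 4.12×10^-4 bar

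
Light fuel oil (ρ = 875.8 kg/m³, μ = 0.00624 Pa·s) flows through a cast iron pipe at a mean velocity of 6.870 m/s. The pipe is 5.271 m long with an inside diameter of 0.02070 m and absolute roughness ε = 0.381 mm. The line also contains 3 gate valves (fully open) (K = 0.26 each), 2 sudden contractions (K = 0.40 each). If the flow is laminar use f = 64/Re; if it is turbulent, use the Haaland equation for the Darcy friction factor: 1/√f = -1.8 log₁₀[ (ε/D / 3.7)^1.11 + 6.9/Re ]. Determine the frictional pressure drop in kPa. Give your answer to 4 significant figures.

ΔP ≈ 291.4 kPa

Reynolds number Re = ρVD/μ = 875.8 · 6.87 · 0.0207 / 0.00624 = 1.996e+04.
Re > 4000 → turbulent. Relative roughness ε/D = 0.000381/0.0207 = 0.0184. Haaland: 1/√f = -1.8 log₁₀[(0.0184/3.7)^1.11 + 6.9/1.996e+04] = -1.8 log₁₀[0.00278 + 0.000346] = 4.51, so f = 0.04916.
Total minor-loss coefficient ΣK = 3·0.26 + 2·0.4 = 1.58.
ΔP = [f·L/D + ΣK]·(ρV²/2) = [0.04916·5.271/0.0207 + 1.58]·(875.8·6.87²/2) = [12.52 + 1.58]·2.067e+04 = 2.914e+05 Pa.
ΔP = 2.914e+05 Pa = 291.4 kPa.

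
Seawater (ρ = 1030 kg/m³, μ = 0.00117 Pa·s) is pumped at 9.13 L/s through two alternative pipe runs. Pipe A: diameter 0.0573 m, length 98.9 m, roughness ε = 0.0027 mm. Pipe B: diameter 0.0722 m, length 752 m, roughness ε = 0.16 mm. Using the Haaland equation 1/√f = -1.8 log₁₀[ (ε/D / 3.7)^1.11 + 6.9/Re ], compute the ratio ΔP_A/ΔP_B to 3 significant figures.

ΔP_A/ΔP_B ≈ 0.268

Pipe A: V = Q/A = 0.00913/0.002579 = 3.541 m/s; Re = 1.786e+05; ε/D = 4.71e-05; Haaland → f = 0.01614; ΔP_A = f(L/D)(ρV²/2) = 1.798e+05 Pa.
Pipe B: V = Q/A = 0.00913/0.004094 = 2.23 m/s; Re = 1.417e+05; ε/D = 0.00222; Haaland → f = 0.02514; ΔP_B = f(L/D)(ρV²/2) = 6.706e+05 Pa.
ΔP_A/ΔP_B = 1.798e+05/6.706e+05 = 0.268.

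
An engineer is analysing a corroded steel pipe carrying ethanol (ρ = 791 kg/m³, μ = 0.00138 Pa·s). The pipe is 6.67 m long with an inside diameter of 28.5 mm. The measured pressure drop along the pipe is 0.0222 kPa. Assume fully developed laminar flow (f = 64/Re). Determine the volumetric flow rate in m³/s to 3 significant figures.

For laminar flow, f = 64/Re with Re = ρVD/μ, so Darcy-Weisbach reduces to ΔP = 32μLV/D². Solving for V: V = ΔP·D²/(32μL) = 22.2·(0.0285)²/(32·0.00138·6.67) = 0.06122 m/s.
Check: Re = ρVD/μ = 791·0.06122·0.0285/0.00138 = 1000 < 2300, so the laminar assumption holds.
Q = V·A = 0.06122·(π/4·0.0285²) = 3.905e-05 m³/s = 3.91×10^-5 m³/s.

Q ≈ 3.91×10^-5 m³/s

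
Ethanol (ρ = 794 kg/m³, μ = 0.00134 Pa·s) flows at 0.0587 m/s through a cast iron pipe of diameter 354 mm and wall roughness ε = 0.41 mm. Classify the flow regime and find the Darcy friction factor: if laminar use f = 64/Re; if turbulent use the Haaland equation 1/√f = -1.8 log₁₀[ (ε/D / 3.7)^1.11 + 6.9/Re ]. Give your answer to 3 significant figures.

Re = ρVD/μ = 794·0.0587·0.354/0.00134 = 1.231e+04.
Re > 4000 → turbulent. ε/D = 0.00041/0.354 = 0.00116; Haaland: 1/√f = -1.8 log₁₀[0.000129 + 0.00056] = 5.691, so f = 0.03088.

f ≈ 0.0309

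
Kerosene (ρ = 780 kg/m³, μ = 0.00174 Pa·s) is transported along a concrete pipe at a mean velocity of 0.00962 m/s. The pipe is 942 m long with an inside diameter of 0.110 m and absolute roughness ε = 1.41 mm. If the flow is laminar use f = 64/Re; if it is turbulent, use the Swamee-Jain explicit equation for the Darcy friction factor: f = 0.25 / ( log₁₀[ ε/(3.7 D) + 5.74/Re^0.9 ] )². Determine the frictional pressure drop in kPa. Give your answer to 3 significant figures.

ΔP ≈ 0.0417 kPa

Reynolds number Re = ρVD/μ = 780 · 0.00962 · 0.11 / 0.00174 = 474.4.
Re < 2300 → laminar flow, so f = 64/Re = 64/474.4 = 0.1349 (the turbulent correlation is not needed).
Darcy-Weisbach: ΔP = f(L/D)(ρV²/2) = 0.1349·(942/0.11)·(780·0.00962²/2) = 0.1349·8564·0.03609 = 41.7 Pa.
ΔP = 41.7 Pa = 0.0417 kPa.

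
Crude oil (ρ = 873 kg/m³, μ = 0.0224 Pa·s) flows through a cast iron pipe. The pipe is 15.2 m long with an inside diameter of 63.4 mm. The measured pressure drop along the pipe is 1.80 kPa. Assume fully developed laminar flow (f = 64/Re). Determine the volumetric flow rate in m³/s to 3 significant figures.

Q ≈ 0.00210 m³/s

For laminar flow, f = 64/Re with Re = ρVD/μ, so Darcy-Weisbach reduces to ΔP = 32μLV/D². Solving for V: V = ΔP·D²/(32μL) = 1800·(0.0634)²/(32·0.0224·15.2) = 0.6641 m/s.
Check: Re = ρVD/μ = 873·0.6641·0.0634/0.0224 = 1641 < 2300, so the laminar assumption holds.
Q = V·A = 0.6641·(π/4·0.0634²) = 0.002096 m³/s = 0.00210 m³/s.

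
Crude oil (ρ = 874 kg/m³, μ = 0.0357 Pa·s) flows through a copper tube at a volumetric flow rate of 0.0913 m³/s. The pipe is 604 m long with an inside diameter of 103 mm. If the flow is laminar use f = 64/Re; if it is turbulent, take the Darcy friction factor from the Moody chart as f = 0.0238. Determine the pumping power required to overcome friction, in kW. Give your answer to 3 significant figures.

P ≈ 669 kW

Cross-sectional area A = πD²/4 = π(0.103)²/4 = 0.008332 m²; mean velocity V = Q/A = 0.0913/0.008332 = 10.96 m/s.
Reynolds number Re = ρVD/μ = 874 · 10.96 · 0.103 / 0.0357 = 2.763e+04.
Re > 4000 → turbulent; use the Moody-chart value f = 0.0238.
Darcy-Weisbach: ΔP = f(L/D)(ρV²/2) = 0.0238·(604/0.103)·(874·10.96²/2) = 0.0238·5864·5.247e+04 = 7.323e+06 Pa.
Pumping power P = QΔP = 0.0913·7.323e+06 = 668600 W = 669 kW.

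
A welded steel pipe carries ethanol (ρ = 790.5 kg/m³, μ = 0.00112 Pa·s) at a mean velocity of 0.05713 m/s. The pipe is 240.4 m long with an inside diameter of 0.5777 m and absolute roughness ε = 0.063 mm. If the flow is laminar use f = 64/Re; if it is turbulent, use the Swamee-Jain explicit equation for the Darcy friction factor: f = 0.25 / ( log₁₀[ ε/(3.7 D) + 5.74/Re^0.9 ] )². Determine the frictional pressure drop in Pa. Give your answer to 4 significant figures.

Reynolds number Re = ρVD/μ = 790.5 · 0.05713 · 0.5777 / 0.00112 = 2.329e+04.
Re > 4000 → turbulent. Relative roughness ε/D = 6.3e-05/0.5777 = 0.000109. Swamee-Jain: f = 0.25/(log₁₀[0.000109/3.7 + 5.74/2.329e+04^0.9])² = 0.25/(log₁₀[2.95e-05 + 0.000674])² = 0.25/(-3.153)² = 0.02515.
Darcy-Weisbach: ΔP = f(L/D)(ρV²/2) = 0.02515·(240.4/0.5777)·(790.5·0.05713²/2) = 0.02515·416.1·1.29 = 13.5 Pa.

ΔP ≈ 13.50 Pa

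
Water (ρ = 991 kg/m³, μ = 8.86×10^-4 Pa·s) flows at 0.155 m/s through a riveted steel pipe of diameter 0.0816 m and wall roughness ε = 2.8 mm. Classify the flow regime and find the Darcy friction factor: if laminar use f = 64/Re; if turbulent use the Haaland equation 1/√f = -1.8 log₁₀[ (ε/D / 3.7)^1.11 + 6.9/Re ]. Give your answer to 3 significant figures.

f ≈ 0.0626

Re = ρVD/μ = 991·0.155·0.0816/0.000886 = 1.415e+04.
Re > 4000 → turbulent. ε/D = 0.0028/0.0816 = 0.0343; Haaland: 1/√f = -1.8 log₁₀[0.00554 + 0.000488] = 3.995, so f = 0.06264.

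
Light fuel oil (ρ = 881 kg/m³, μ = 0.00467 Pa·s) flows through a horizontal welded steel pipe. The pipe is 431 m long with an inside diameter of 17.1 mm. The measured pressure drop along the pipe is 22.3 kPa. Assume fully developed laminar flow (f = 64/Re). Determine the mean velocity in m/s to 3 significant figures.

V ≈ 0.101 m/s

For laminar flow, f = 64/Re with Re = ρVD/μ, so Darcy-Weisbach reduces to ΔP = 32μLV/D². Solving for V: V = ΔP·D²/(32μL) = 2.23e+04·(0.0171)²/(32·0.00467·431) = 0.1012 m/s.
Check: Re = ρVD/μ = 881·0.1012·0.0171/0.00467 = 326.6 < 2300, so the laminar assumption holds.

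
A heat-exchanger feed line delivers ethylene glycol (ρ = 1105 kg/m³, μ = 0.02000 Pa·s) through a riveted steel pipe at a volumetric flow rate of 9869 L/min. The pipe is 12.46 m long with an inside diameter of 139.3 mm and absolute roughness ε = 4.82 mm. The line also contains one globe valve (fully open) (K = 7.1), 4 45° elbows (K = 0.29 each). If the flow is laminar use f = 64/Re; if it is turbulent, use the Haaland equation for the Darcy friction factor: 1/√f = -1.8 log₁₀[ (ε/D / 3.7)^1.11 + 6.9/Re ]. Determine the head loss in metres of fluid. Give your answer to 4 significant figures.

Q = 9869 L/min = 9869/60000 = 0.1645 m³/s.
Cross-sectional area A = πD²/4 = π(0.1393)²/4 = 0.01524 m²; mean velocity V = Q/A = 0.1645/0.01524 = 10.79 m/s.
Reynolds number Re = ρVD/μ = 1105 · 10.79 · 0.1393 / 0.02 = 8.306e+04.
Re > 4000 → turbulent. Relative roughness ε/D = 0.00482/0.1393 = 0.0346. Haaland: 1/√f = -1.8 log₁₀[(0.0346/3.7)^1.11 + 6.9/8.306e+04] = -1.8 log₁₀[0.00559 + 8.31e-05] = 4.043, so f = 0.06119.
Total minor-loss coefficient ΣK = 1·7.1 + 4·0.29 = 8.26.
ΔP = [f·L/D + ΣK]·(ρV²/2) = [0.06119·12.46/0.1393 + 8.26]·(1105·10.79²/2) = [5.473 + 8.26]·6.436e+04 = 8.838e+05 Pa.
Head loss h_f = ΔP/(ρg) = 8.838e+05/(1105·9.81) = 81.53 m.

h_f ≈ 81.53 m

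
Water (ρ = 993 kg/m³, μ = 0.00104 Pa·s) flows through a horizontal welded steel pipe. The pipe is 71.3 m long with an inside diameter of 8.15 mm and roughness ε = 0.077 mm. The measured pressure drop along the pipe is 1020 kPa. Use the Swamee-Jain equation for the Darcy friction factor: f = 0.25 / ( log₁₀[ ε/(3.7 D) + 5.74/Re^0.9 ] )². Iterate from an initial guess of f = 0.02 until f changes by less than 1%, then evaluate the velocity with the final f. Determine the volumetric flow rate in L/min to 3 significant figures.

Rearranging Darcy-Weisbach: V = √(2·ΔP·D/(f·L·ρ)). With ε/D = 7.7e-05/0.00815 = 0.00945, iterate starting from f = 0.02:
  f = 0.02 → V = √(2·1.02e+06·0.00815/(0.02·71.3·993)) = 3.427 m/s; Re = ρVD/μ = 2.666e+04; f → 0.03995
  f = 0.03995 → V = 2.425 m/s; Re = 1.887e+04; f → 0.04089
  f = 0.04089 → V = 2.396 m/s; Re = 1.865e+04; f → 0.04093
Converged (Δf/f < 1%). With the final f = 0.04093: V = √(2·1.02e+06·0.00815/(0.04093·71.3·993)) = 2.395 m/s.
Q = V·A = 2.395·(π/4·0.00815²) = 0.000125 m³/s = 7.50 L/min.

Q ≈ 7.50 L/min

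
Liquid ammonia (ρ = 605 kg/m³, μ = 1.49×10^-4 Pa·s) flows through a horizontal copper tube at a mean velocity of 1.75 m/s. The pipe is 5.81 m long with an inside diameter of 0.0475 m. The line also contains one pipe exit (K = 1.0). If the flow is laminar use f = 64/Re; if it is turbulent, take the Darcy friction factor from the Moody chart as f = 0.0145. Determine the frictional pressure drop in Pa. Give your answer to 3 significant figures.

Reynolds number Re = ρVD/μ = 605 · 1.75 · 0.0475 / 0.000149 = 3.375e+05.
Re > 4000 → turbulent; use the Moody-chart value f = 0.0145.
Total minor-loss coefficient ΣK = 1·1 = 1.
ΔP = [f·L/D + ΣK]·(ρV²/2) = [0.0145·5.81/0.0475 + 1]·(605·1.75²/2) = [1.774 + 1]·926.4 = 2569 Pa.

ΔP ≈ 2570 Pa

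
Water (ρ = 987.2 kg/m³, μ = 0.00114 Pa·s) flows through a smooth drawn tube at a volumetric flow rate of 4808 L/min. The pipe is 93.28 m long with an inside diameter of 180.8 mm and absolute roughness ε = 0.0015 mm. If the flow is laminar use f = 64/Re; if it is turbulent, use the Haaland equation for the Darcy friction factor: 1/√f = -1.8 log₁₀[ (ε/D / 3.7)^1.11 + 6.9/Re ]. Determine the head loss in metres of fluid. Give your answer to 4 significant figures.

h_f ≈ 3.384 m

Q = 4808 L/min = 4808/60000 = 0.08013 m³/s.
Cross-sectional area A = πD²/4 = π(0.1808)²/4 = 0.02567 m²; mean velocity V = Q/A = 0.08013/0.02567 = 3.121 m/s.
Reynolds number Re = ρVD/μ = 987.2 · 3.121 · 0.1808 / 0.00114 = 4.887e+05.
Re > 4000 → turbulent. Relative roughness ε/D = 1.5e-06/0.1808 = 8.3e-06. Haaland: 1/√f = -1.8 log₁₀[(8.3e-06/3.7)^1.11 + 6.9/4.887e+05] = -1.8 log₁₀[5.36e-07 + 1.41e-05] = 8.701, so f = 0.01321.
Darcy-Weisbach: ΔP = f(L/D)(ρV²/2) = 0.01321·(93.28/0.1808)·(987.2·3.121²/2) = 0.01321·515.9·4809 = 3.277e+04 Pa.
Head loss h_f = ΔP/(ρg) = 3.277e+04/(987.2·9.81) = 3.384 m.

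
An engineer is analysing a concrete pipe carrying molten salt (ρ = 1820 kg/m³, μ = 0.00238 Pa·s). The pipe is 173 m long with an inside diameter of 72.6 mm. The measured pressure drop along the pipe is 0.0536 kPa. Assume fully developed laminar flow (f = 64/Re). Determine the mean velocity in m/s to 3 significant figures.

For laminar flow, f = 64/Re with Re = ρVD/μ, so Darcy-Weisbach reduces to ΔP = 32μLV/D². Solving for V: V = ΔP·D²/(32μL) = 53.6·(0.0726)²/(32·0.00238·173) = 0.02144 m/s.
Check: Re = ρVD/μ = 1820·0.02144·0.0726/0.00238 = 1190 < 2300, so the laminar assumption holds.

V ≈ 0.0214 m/s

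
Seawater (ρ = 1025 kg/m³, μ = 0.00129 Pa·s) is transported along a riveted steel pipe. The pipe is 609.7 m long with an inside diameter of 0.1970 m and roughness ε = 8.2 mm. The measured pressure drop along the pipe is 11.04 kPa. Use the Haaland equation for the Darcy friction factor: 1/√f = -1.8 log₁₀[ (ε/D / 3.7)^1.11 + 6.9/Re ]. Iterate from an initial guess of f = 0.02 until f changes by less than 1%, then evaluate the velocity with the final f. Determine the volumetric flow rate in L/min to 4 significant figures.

Rearranging Darcy-Weisbach: V = √(2·ΔP·D/(f·L·ρ)). With ε/D = 0.0082/0.197 = 0.0416, iterate starting from f = 0.02:
  f = 0.02 → V = √(2·1.104e+04·0.197/(0.02·609.7·1025)) = 0.5899 m/s; Re = ρVD/μ = 9.234e+04; f → 0.06624
  f = 0.06624 → V = 0.3241 m/s; Re = 5.074e+04; f → 0.06648
Converged (Δf/f < 1%). With the final f = 0.06648: V = √(2·1.104e+04·0.197/(0.06648·609.7·1025)) = 0.3236 m/s.
Q = V·A = 0.3236·(π/4·0.197²) = 0.009863 m³/s = 591.8 L/min.

Q ≈ 591.8 L/min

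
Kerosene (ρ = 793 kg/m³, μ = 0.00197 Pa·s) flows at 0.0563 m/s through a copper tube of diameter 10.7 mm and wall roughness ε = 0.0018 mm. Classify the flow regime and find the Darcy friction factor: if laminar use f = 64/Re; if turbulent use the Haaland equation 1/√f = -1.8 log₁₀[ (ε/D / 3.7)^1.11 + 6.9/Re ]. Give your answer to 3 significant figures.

Re = ρVD/μ = 793·0.0563·0.0107/0.00197 = 242.5.
Re < 2300 → laminar, so f = 64/Re = 0.2639 (roughness is irrelevant in laminar flow).

f ≈ 0.264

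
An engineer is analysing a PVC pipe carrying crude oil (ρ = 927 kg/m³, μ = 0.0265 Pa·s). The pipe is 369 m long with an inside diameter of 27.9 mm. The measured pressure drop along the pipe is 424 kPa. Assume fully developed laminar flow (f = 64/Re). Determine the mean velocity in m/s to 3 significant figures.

V ≈ 1.05 m/s

For laminar flow, f = 64/Re with Re = ρVD/μ, so Darcy-Weisbach reduces to ΔP = 32μLV/D². Solving for V: V = ΔP·D²/(32μL) = 4.24e+05·(0.0279)²/(32·0.0265·369) = 1.055 m/s.
Check: Re = ρVD/μ = 927·1.055·0.0279/0.0265 = 1029 < 2300, so the laminar assumption holds.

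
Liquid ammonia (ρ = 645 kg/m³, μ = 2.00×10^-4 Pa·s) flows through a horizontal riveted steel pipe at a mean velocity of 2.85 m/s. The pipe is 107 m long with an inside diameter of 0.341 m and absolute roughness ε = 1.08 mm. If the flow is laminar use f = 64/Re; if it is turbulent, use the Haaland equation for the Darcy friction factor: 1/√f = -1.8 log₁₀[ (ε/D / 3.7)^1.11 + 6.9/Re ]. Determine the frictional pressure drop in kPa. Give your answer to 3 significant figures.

ΔP ≈ 21.9 kPa

Reynolds number Re = ρVD/μ = 645 · 2.85 · 0.341 / 0.0002 = 3.134e+06.
Re > 4000 → turbulent. Relative roughness ε/D = 0.00108/0.341 = 0.00317. Haaland: 1/√f = -1.8 log₁₀[(0.00317/3.7)^1.11 + 6.9/3.134e+06] = -1.8 log₁₀[0.000394 + 2.2e-06] = 6.125, so f = 0.02666.
Darcy-Weisbach: ΔP = f(L/D)(ρV²/2) = 0.02666·(107/0.341)·(645·2.85²/2) = 0.02666·313.8·2620 = 2.191e+04 Pa.
ΔP = 2.191e+04 Pa = 21.9 kPa.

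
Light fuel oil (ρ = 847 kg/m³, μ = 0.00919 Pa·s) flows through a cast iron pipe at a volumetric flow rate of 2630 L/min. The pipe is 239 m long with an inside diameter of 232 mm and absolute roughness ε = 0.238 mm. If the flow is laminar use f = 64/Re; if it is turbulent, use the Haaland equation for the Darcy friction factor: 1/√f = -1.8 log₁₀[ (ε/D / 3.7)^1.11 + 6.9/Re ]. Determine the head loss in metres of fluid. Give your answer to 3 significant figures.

Q = 2630 L/min = 2630/60000 = 0.04383 m³/s.
Cross-sectional area A = πD²/4 = π(0.232)²/4 = 0.04227 m²; mean velocity V = Q/A = 0.04383/0.04227 = 1.037 m/s.
Reynolds number Re = ρVD/μ = 847 · 1.037 · 0.232 / 0.00919 = 2.217e+04.
Re > 4000 → turbulent. Relative roughness ε/D = 0.000238/0.232 = 0.00103. Haaland: 1/√f = -1.8 log₁₀[(0.00103/3.7)^1.11 + 6.9/2.217e+04] = -1.8 log₁₀[0.000113 + 0.000311] = 6.071, so f = 0.02713.
Darcy-Weisbach: ΔP = f(L/D)(ρV²/2) = 0.02713·(239/0.232)·(847·1.037²/2) = 0.02713·1030·455.3 = 1.273e+04 Pa.
Head loss h_f = ΔP/(ρg) = 1.273e+04/(847·9.81) = 1.53 m.

h_f ≈ 1.53 m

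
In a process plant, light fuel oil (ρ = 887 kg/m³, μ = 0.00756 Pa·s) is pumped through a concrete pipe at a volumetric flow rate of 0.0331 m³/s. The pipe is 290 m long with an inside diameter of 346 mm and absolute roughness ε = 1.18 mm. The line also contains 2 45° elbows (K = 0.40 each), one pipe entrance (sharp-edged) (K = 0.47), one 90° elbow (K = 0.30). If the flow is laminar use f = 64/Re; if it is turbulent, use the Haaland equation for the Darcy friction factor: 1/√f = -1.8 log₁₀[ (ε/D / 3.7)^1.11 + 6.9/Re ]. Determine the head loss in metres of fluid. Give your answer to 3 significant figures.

Cross-sectional area A = πD²/4 = π(0.346)²/4 = 0.09402 m²; mean velocity V = Q/A = 0.0331/0.09402 = 0.352 m/s.
Reynolds number Re = ρVD/μ = 887 · 0.352 · 0.346 / 0.00756 = 1.429e+04.
Re > 4000 → turbulent. Relative roughness ε/D = 0.00118/0.346 = 0.00341. Haaland: 1/√f = -1.8 log₁₀[(0.00341/3.7)^1.11 + 6.9/1.429e+04] = -1.8 log₁₀[0.000427 + 0.000483] = 5.474, so f = 0.03338.
Total minor-loss coefficient ΣK = 2·0.4 + 1·0.47 + 1·0.3 = 1.57.
ΔP = [f·L/D + ΣK]·(ρV²/2) = [0.03338·290/0.346 + 1.57]·(887·0.352²/2) = [27.97 + 1.57]·54.96 = 1624 Pa.
Head loss h_f = ΔP/(ρg) = 1624/(887·9.81) = 0.187 m.

h_f ≈ 0.187 m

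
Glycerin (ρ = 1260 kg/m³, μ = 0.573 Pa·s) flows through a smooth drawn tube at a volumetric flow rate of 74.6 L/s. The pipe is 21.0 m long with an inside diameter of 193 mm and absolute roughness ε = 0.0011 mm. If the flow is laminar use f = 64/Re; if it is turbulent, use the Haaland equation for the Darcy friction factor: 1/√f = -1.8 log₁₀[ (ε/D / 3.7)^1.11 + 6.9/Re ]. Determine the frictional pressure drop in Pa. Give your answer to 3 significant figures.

ΔP ≈ 26400 Pa

Q = 74.6 L/s = 74.6/1000 = 0.0746 m³/s.
Cross-sectional area A = πD²/4 = π(0.193)²/4 = 0.02926 m²; mean velocity V = Q/A = 0.0746/0.02926 = 2.55 m/s.
Reynolds number Re = ρVD/μ = 1260 · 2.55 · 0.193 / 0.573 = 1082.
Re < 2300 → laminar flow, so f = 64/Re = 64/1082 = 0.05914 (the turbulent correlation is not needed).
Darcy-Weisbach: ΔP = f(L/D)(ρV²/2) = 0.05914·(21/0.193)·(1260·2.55²/2) = 0.05914·108.8·4096 = 2.636e+04 Pa.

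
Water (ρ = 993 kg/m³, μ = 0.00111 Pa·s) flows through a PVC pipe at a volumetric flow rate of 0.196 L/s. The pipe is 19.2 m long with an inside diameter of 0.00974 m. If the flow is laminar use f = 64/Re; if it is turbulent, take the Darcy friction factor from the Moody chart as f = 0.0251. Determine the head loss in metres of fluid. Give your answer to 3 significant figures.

Q = 0.196 L/s = 0.196/1000 = 0.000196 m³/s.
Cross-sectional area A = πD²/4 = π(0.00974)²/4 = 7.451e-05 m²; mean velocity V = Q/A = 0.000196/7.451e-05 = 2.631 m/s.
Reynolds number Re = ρVD/μ = 993 · 2.631 · 0.00974 / 0.00111 = 2.292e+04.
Re > 4000 → turbulent; use the Moody-chart value f = 0.0251.
Darcy-Weisbach: ΔP = f(L/D)(ρV²/2) = 0.0251·(19.2/0.00974)·(993·2.631²/2) = 0.0251·1971·3436 = 1.7e+05 Pa.
Head loss h_f = ΔP/(ρg) = 1.7e+05/(993·9.81) = 17.5 m.

h_f ≈ 17.5 m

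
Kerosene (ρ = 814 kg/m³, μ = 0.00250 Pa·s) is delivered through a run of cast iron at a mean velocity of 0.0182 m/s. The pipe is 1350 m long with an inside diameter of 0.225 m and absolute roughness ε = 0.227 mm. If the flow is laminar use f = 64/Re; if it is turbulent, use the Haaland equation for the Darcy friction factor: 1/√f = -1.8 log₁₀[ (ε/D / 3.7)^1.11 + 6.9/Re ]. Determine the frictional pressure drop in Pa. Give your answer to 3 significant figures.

ΔP ≈ 38.8 Pa

Reynolds number Re = ρVD/μ = 814 · 0.0182 · 0.225 / 0.0025 = 1333.
Re < 2300 → laminar flow, so f = 64/Re = 64/1333 = 0.048 (the turbulent correlation is not needed).
Darcy-Weisbach: ΔP = f(L/D)(ρV²/2) = 0.048·(1350/0.225)·(814·0.0182²/2) = 0.048·6000·0.1348 = 38.83 Pa.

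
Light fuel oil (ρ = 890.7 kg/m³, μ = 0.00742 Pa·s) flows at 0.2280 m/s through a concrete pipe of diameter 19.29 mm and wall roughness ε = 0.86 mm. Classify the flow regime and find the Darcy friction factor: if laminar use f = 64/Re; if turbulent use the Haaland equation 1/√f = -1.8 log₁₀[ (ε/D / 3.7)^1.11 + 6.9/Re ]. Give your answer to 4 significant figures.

f ≈ 0.1212

Re = ρVD/μ = 890.7·0.228·0.01929/0.00742 = 528.
Re < 2300 → laminar, so f = 64/Re = 0.1212 (roughness is irrelevant in laminar flow).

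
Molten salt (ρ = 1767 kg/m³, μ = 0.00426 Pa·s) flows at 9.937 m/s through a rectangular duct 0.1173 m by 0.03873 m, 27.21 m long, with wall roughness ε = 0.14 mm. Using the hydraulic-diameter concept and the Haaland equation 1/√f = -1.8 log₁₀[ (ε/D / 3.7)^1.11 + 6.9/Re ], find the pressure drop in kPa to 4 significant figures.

Hydraulic diameter D_h = 4A/P = 4·(0.1173·0.03873)/(2·(0.1173+0.03873)) = 0.01817/0.3121 = 0.05823 m.
Re = ρVD_h/μ = 1767·9.937·0.05823/0.00426 = 2.4e+05.
ε/D_h = 0.00014/0.05823 = 0.0024; Haaland gives 1/√f = -1.8 log₁₀[0.00029+2.87e-05] = 6.294, so f = 0.02524.
ΔP = f(L/D_h)(ρV²/2) = 0.02524·27.21/0.05823·8.724e+04 = 1.029e+06 Pa.
ΔP = 1029 kPa.

ΔP ≈ 1029 kPa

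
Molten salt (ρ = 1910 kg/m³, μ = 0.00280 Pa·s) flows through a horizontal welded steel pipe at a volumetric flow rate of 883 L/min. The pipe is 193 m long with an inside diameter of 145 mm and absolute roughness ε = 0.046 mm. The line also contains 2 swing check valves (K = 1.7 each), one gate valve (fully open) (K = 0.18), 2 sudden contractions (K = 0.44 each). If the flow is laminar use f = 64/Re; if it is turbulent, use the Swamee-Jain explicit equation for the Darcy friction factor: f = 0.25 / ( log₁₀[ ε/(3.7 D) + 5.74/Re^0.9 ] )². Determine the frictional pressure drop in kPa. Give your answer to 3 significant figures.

Q = 883 L/min = 883/60000 = 0.01472 m³/s.
Cross-sectional area A = πD²/4 = π(0.145)²/4 = 0.01651 m²; mean velocity V = Q/A = 0.01472/0.01651 = 0.8912 m/s.
Reynolds number Re = ρVD/μ = 1910 · 0.8912 · 0.145 / 0.0028 = 8.815e+04.
Re > 4000 → turbulent. Relative roughness ε/D = 4.6e-05/0.145 = 0.000317. Swamee-Jain: f = 0.25/(log₁₀[0.000317/3.7 + 5.74/8.815e+04^0.9])² = 0.25/(log₁₀[8.57e-05 + 0.000203])² = 0.25/(-3.539)² = 0.01996.
Total minor-loss coefficient ΣK = 2·1.7 + 1·0.18 + 2·0.44 = 4.46.
ΔP = [f·L/D + ΣK]·(ρV²/2) = [0.01996·193/0.145 + 4.46]·(1910·0.8912²/2) = [26.57 + 4.46]·758.5 = 2.354e+04 Pa.
ΔP = 2.354e+04 Pa = 23.5 kPa.

ΔP ≈ 23.5 kPa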